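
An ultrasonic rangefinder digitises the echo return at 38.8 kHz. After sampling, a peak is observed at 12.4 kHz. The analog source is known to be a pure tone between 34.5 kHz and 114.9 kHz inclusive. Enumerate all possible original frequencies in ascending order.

Frequencies that alias to 12.4 kHz are k·fs ± 12.4 kHz for integer k ≥ 0.
k=0: 12.4 kHz.
k=1: 26.4 kHz, 51.2 kHz.
k=2: 65.2 kHz, 90 kHz.
k=3: 104 kHz, 128.8 kHz.
k=4: 142.8 kHz, 167.6 kHz.
Within [34.5 kHz, 114.9 kHz]: 51.2 kHz, 65.2 kHz, 90 kHz, 104 kHz.

51.2 kHz, 65.2 kHz, 90 kHz, 104 kHz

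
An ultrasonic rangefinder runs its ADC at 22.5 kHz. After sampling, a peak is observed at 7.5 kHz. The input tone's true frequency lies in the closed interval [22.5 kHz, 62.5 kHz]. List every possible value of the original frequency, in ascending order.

Frequencies that alias to 7.5 kHz are k·fs ± 7.5 kHz for integer k ≥ 0.
k=0: 7.5 kHz.
k=1: 15 kHz, 30 kHz.
k=2: 37.5 kHz, 52.5 kHz.
k=3: 60 kHz, 75 kHz.
k=4: 82.5 kHz, 97.5 kHz.
Within [22.5 kHz, 62.5 kHz]: 30 kHz, 37.5 kHz, 52.5 kHz, 60 kHz.

30 kHz, 37.5 kHz, 52.5 kHz, 60 kHz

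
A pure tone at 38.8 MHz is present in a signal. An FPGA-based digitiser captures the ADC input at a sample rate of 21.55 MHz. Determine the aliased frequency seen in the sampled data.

4.3 MHz

38.8 MHz mod fs = 17.25 MHz.
17.25 MHz > fs/2 = 10.775 MHz, folds to fs − 17.25 MHz = 4.3 MHz.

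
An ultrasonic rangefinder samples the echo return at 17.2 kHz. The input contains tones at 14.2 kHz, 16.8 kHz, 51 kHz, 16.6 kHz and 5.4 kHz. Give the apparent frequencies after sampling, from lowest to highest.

fs/2 = 8.6 kHz.
14.2 kHz > fs/2 = 8.6 kHz, folds to fs − 14.2 kHz = 3 kHz.
16.8 kHz > fs/2 = 8.6 kHz, folds to fs − 16.8 kHz = 0.4 kHz.
51 kHz mod fs = 16.6 kHz.
16.6 kHz > fs/2 = 8.6 kHz, folds to fs − 16.6 kHz = 0.6 kHz.
16.6 kHz > fs/2 = 8.6 kHz, folds to fs − 16.6 kHz = 0.6 kHz.
5.4 kHz ≤ fs/2 = 8.6 kHz, passes unchanged.
Distinct values: {0.4 kHz, 0.6 kHz, 3 kHz, 5.4 kHz}.

0.4 kHz, 0.6 kHz, 3 kHz, 5.4 kHz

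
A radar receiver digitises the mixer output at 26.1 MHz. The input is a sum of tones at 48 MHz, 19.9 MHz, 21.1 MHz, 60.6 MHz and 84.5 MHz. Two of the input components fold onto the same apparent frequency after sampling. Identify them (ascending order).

19.9 MHz, 84.5 MHz

fs/2 = 13.05 MHz.
48 MHz mod fs = 21.9 MHz.
21.9 MHz > fs/2 = 13.05 MHz, folds to fs − 21.9 MHz = 4.2 MHz.
19.9 MHz > fs/2 = 13.05 MHz, folds to fs − 19.9 MHz = 6.2 MHz.
21.1 MHz > fs/2 = 13.05 MHz, folds to fs − 21.1 MHz = 5 MHz.
60.6 MHz mod fs = 8.4 MHz.
8.4 MHz ≤ fs/2 = 13.05 MHz, appears at 8.4 MHz.
84.5 MHz mod fs = 6.2 MHz.
6.2 MHz ≤ fs/2 = 13.05 MHz, appears at 6.2 MHz.
19.9 MHz and 84.5 MHz both map to 6.2 MHz.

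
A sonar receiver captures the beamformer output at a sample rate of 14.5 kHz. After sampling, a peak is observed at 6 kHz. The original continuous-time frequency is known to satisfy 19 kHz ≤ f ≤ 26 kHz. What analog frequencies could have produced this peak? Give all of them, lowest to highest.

20.5 kHz, 23 kHz

Frequencies that alias to 6 kHz are k·fs ± 6 kHz for integer k ≥ 0.
k=0: 6 kHz.
k=1: 8.5 kHz, 20.5 kHz.
k=2: 23 kHz, 35 kHz.
k=3: 37.5 kHz, 49.5 kHz.
Within [19 kHz, 26 kHz]: 20.5 kHz, 23 kHz.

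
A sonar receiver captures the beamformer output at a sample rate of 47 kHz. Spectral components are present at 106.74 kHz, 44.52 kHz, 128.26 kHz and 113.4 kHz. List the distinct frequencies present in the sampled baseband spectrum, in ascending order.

fs/2 = 23.5 kHz.
106.74 kHz mod fs = 12.74 kHz.
12.74 kHz ≤ fs/2 = 23.5 kHz, appears at 12.74 kHz.
44.52 kHz > fs/2 = 23.5 kHz, folds to fs − 44.52 kHz = 2.48 kHz.
128.26 kHz mod fs = 34.26 kHz.
34.26 kHz > fs/2 = 23.5 kHz, folds to fs − 34.26 kHz = 12.74 kHz.
113.4 kHz mod fs = 19.4 kHz.
19.4 kHz ≤ fs/2 = 23.5 kHz, appears at 19.4 kHz.
Distinct values: {2.48 kHz, 12.74 kHz, 19.4 kHz}.

2.48 kHz, 12.74 kHz, 19.4 kHz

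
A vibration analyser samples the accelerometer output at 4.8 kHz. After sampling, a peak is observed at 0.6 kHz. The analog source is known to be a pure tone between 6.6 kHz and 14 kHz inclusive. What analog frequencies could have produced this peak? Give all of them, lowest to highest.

Frequencies that alias to 0.6 kHz are k·fs ± 0.6 kHz for integer k ≥ 0.
k=0: 0.6 kHz.
k=1: 4.2 kHz, 5.4 kHz.
k=2: 9 kHz, 10.2 kHz.
k=3: 13.8 kHz, 15 kHz.
k=4: 18.6 kHz, 19.8 kHz.
Within [6.6 kHz, 14 kHz]: 9 kHz, 10.2 kHz, 13.8 kHz.

9 kHz, 10.2 kHz, 13.8 kHz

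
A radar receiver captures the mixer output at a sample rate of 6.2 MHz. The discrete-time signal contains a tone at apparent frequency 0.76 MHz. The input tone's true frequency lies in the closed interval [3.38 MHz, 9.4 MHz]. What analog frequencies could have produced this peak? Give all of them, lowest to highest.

5.44 MHz, 6.96 MHz

Frequencies that alias to 0.76 MHz are k·fs ± 0.76 MHz for integer k ≥ 0.
k=0: 0.76 MHz.
k=1: 5.44 MHz, 6.96 MHz.
k=2: 11.64 MHz, 13.16 MHz.
Within [3.38 MHz, 9.4 MHz]: 5.44 MHz, 6.96 MHz.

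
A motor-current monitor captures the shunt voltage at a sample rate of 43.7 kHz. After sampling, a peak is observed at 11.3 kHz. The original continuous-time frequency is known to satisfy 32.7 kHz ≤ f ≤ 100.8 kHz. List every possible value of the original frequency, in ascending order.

55 kHz, 76.1 kHz, 98.7 kHz

Frequencies that alias to 11.3 kHz are k·fs ± 11.3 kHz for integer k ≥ 0.
k=0: 11.3 kHz.
k=1: 32.4 kHz, 55 kHz.
k=2: 76.1 kHz, 98.7 kHz.
k=3: 119.8 kHz, 142.4 kHz.
Within [32.7 kHz, 100.8 kHz]: 55 kHz, 76.1 kHz, 98.7 kHz.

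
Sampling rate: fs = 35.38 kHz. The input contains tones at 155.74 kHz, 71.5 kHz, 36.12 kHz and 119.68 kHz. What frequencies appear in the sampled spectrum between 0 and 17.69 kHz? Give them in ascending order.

0.74 kHz, 13.54 kHz, 14.22 kHz

fs/2 = 17.69 kHz.
155.74 kHz mod fs = 14.22 kHz.
14.22 kHz ≤ fs/2 = 17.69 kHz, appears at 14.22 kHz.
71.5 kHz mod fs = 0.74 kHz.
0.74 kHz ≤ fs/2 = 17.69 kHz, appears at 0.74 kHz.
36.12 kHz mod fs = 0.74 kHz.
0.74 kHz ≤ fs/2 = 17.69 kHz, appears at 0.74 kHz.
119.68 kHz mod fs = 13.54 kHz.
13.54 kHz ≤ fs/2 = 17.69 kHz, appears at 13.54 kHz.
Distinct values: {0.74 kHz, 13.54 kHz, 14.22 kHz}.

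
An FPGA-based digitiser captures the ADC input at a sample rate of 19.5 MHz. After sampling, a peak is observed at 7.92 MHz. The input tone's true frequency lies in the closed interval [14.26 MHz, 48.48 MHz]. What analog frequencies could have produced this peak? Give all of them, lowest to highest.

Frequencies that alias to 7.92 MHz are k·fs ± 7.92 MHz for integer k ≥ 0.
k=0: 7.92 MHz.
k=1: 11.58 MHz, 27.42 MHz.
k=2: 31.08 MHz, 46.92 MHz.
k=3: 50.58 MHz, 66.42 MHz.
Within [14.26 MHz, 48.48 MHz]: 27.42 MHz, 31.08 MHz, 46.92 MHz.

27.42 MHz, 31.08 MHz, 46.92 MHz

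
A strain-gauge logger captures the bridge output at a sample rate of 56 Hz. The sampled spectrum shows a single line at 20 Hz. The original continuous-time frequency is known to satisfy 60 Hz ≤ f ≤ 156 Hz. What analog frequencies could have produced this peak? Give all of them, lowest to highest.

76 Hz, 92 Hz, 132 Hz, 148 Hz

Frequencies that alias to 20 Hz are k·fs ± 20 Hz for integer k ≥ 0.
k=0: 20 Hz.
k=1: 36 Hz, 76 Hz.
k=2: 92 Hz, 132 Hz.
k=3: 148 Hz, 188 Hz.
k=4: 204 Hz, 244 Hz.
Within [60 Hz, 156 Hz]: 76 Hz, 92 Hz, 132 Hz, 148 Hz.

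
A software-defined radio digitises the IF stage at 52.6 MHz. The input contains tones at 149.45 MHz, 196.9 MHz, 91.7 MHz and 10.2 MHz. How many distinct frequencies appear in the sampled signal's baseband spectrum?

fs/2 = 26.3 MHz.
149.45 MHz mod fs = 44.25 MHz.
44.25 MHz > fs/2 = 26.3 MHz, folds to fs − 44.25 MHz = 8.35 MHz.
196.9 MHz mod fs = 39.1 MHz.
39.1 MHz > fs/2 = 26.3 MHz, folds to fs − 39.1 MHz = 13.5 MHz.
91.7 MHz mod fs = 39.1 MHz.
39.1 MHz > fs/2 = 26.3 MHz, folds to fs − 39.1 MHz = 13.5 MHz.
10.2 MHz ≤ fs/2 = 26.3 MHz, passes unchanged.
Distinct values: {8.35 MHz, 10.2 MHz, 13.5 MHz} → 3.

3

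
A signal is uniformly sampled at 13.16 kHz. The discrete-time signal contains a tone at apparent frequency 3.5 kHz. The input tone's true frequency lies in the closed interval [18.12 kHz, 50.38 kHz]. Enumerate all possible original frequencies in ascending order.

Frequencies that alias to 3.5 kHz are k·fs ± 3.5 kHz for integer k ≥ 0.
k=0: 3.5 kHz.
k=1: 9.66 kHz, 16.66 kHz.
k=2: 22.82 kHz, 29.82 kHz.
k=3: 35.98 kHz, 42.98 kHz.
k=4: 49.14 kHz, 56.14 kHz.
k=5: 62.3 kHz, 69.3 kHz.
Within [18.12 kHz, 50.38 kHz]: 22.82 kHz, 29.82 kHz, 35.98 kHz, 42.98 kHz, 49.14 kHz.

22.82 kHz, 29.82 kHz, 35.98 kHz, 42.98 kHz, 49.14 kHz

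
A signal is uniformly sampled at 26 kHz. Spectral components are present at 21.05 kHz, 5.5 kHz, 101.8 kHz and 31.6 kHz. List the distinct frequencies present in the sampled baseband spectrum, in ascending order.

fs/2 = 13 kHz.
21.05 kHz > fs/2 = 13 kHz, folds to fs − 21.05 kHz = 4.95 kHz.
5.5 kHz ≤ fs/2 = 13 kHz, passes unchanged.
101.8 kHz mod fs = 23.8 kHz.
23.8 kHz > fs/2 = 13 kHz, folds to fs − 23.8 kHz = 2.2 kHz.
31.6 kHz mod fs = 5.6 kHz.
5.6 kHz ≤ fs/2 = 13 kHz, appears at 5.6 kHz.
Distinct values: {2.2 kHz, 4.95 kHz, 5.5 kHz, 5.6 kHz}.

2.2 kHz, 4.95 kHz, 5.5 kHz, 5.6 kHz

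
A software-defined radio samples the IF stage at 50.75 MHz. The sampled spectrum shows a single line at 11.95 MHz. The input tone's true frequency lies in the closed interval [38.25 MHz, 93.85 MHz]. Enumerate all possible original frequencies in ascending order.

Frequencies that alias to 11.95 MHz are k·fs ± 11.95 MHz for integer k ≥ 0.
k=0: 11.95 MHz.
k=1: 38.8 MHz, 62.7 MHz.
k=2: 89.55 MHz, 113.45 MHz.
k=3: 140.3 MHz, 164.2 MHz.
Within [38.25 MHz, 93.85 MHz]: 38.8 MHz, 62.7 MHz, 89.55 MHz.

38.8 MHz, 62.7 MHz, 89.55 MHz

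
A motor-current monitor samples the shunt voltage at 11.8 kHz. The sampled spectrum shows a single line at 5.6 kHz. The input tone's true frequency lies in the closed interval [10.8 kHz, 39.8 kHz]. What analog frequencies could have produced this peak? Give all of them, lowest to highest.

Frequencies that alias to 5.6 kHz are k·fs ± 5.6 kHz for integer k ≥ 0.
k=0: 5.6 kHz.
k=1: 6.2 kHz, 17.4 kHz.
k=2: 18 kHz, 29.2 kHz.
k=3: 29.8 kHz, 41 kHz.
k=4: 41.6 kHz, 52.8 kHz.
Within [10.8 kHz, 39.8 kHz]: 17.4 kHz, 18 kHz, 29.2 kHz, 29.8 kHz.

17.4 kHz, 18 kHz, 29.2 kHz, 29.8 kHz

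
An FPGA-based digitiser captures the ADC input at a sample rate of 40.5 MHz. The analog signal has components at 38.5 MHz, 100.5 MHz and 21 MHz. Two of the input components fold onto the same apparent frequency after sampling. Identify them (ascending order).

21 MHz, 100.5 MHz

fs/2 = 20.25 MHz.
38.5 MHz > fs/2 = 20.25 MHz, folds to fs − 38.5 MHz = 2 MHz.
100.5 MHz mod fs = 19.5 MHz.
19.5 MHz ≤ fs/2 = 20.25 MHz, appears at 19.5 MHz.
21 MHz > fs/2 = 20.25 MHz, folds to fs − 21 MHz = 19.5 MHz.
21 MHz and 100.5 MHz both map to 19.5 MHz.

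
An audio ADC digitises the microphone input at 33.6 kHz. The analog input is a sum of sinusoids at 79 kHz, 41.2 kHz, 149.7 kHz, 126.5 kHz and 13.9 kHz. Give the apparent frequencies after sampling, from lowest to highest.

fs/2 = 16.8 kHz.
79 kHz mod fs = 11.8 kHz.
11.8 kHz ≤ fs/2 = 16.8 kHz, appears at 11.8 kHz.
41.2 kHz mod fs = 7.6 kHz.
7.6 kHz ≤ fs/2 = 16.8 kHz, appears at 7.6 kHz.
149.7 kHz mod fs = 15.3 kHz.
15.3 kHz ≤ fs/2 = 16.8 kHz, appears at 15.3 kHz.
126.5 kHz mod fs = 25.7 kHz.
25.7 kHz > fs/2 = 16.8 kHz, folds to fs − 25.7 kHz = 7.9 kHz.
13.9 kHz ≤ fs/2 = 16.8 kHz, passes unchanged.
Distinct values: {7.6 kHz, 7.9 kHz, 11.8 kHz, 13.9 kHz, 15.3 kHz}.

7.6 kHz, 7.9 kHz, 11.8 kHz, 13.9 kHz, 15.3 kHz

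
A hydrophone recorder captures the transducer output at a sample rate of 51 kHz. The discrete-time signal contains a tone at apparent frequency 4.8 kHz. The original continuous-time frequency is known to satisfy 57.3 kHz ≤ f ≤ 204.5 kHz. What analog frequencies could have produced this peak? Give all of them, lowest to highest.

97.2 kHz, 106.8 kHz, 148.2 kHz, 157.8 kHz, 199.2 kHz

Frequencies that alias to 4.8 kHz are k·fs ± 4.8 kHz for integer k ≥ 0.
k=0: 4.8 kHz.
k=1: 46.2 kHz, 55.8 kHz.
k=2: 97.2 kHz, 106.8 kHz.
k=3: 148.2 kHz, 157.8 kHz.
k=4: 199.2 kHz, 208.8 kHz.
k=5: 250.2 kHz, 259.8 kHz.
Within [57.3 kHz, 204.5 kHz]: 97.2 kHz, 106.8 kHz, 148.2 kHz, 157.8 kHz, 199.2 kHz.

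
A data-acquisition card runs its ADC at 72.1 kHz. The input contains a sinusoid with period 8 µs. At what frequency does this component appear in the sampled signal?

19.2 kHz

T = 8 µs → f = 1/T = 125 kHz.
125 kHz mod fs = 52.9 kHz.
52.9 kHz > fs/2 = 36.05 kHz, folds to fs − 52.9 kHz = 19.2 kHz.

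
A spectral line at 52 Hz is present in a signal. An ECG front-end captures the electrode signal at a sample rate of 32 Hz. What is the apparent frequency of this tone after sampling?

12 Hz

52 Hz mod fs = 20 Hz.
20 Hz > fs/2 = 16 Hz, folds to fs − 20 Hz = 12 Hz.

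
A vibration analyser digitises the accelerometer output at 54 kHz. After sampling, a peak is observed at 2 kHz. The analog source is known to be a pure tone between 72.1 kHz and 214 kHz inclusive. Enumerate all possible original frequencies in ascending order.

106 kHz, 110 kHz, 160 kHz, 164 kHz, 214 kHz

Frequencies that alias to 2 kHz are k·fs ± 2 kHz for integer k ≥ 0.
k=0: 2 kHz.
k=1: 52 kHz, 56 kHz.
k=2: 106 kHz, 110 kHz.
k=3: 160 kHz, 164 kHz.
k=4: 214 kHz, 218 kHz.
k=5: 268 kHz, 272 kHz.
Within [72.1 kHz, 214 kHz]: 106 kHz, 110 kHz, 160 kHz, 164 kHz, 214 kHz.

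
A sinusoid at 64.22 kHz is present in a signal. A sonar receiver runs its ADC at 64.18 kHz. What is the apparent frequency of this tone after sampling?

0.04 kHz

64.22 kHz mod fs = 0.04 kHz.
0.04 kHz ≤ fs/2 = 32.09 kHz, appears at 0.04 kHz.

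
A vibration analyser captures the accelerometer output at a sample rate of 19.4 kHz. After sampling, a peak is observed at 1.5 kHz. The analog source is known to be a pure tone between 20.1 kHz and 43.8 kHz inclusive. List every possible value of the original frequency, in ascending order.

Frequencies that alias to 1.5 kHz are k·fs ± 1.5 kHz for integer k ≥ 0.
k=0: 1.5 kHz.
k=1: 17.9 kHz, 20.9 kHz.
k=2: 37.3 kHz, 40.3 kHz.
k=3: 56.7 kHz, 59.7 kHz.
Within [20.1 kHz, 43.8 kHz]: 20.9 kHz, 37.3 kHz, 40.3 kHz.

20.9 kHz, 37.3 kHz, 40.3 kHz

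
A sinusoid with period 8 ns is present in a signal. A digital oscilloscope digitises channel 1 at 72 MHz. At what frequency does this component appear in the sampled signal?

19 MHz

T = 8 ns → f = 1/T = 125 MHz.
125 MHz mod fs = 53 MHz.
53 MHz > fs/2 = 36 MHz, folds to fs − 53 MHz = 19 MHz.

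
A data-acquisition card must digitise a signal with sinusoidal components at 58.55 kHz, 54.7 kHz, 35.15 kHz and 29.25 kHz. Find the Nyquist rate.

Highest-frequency component: 58.55 kHz.
Nyquist rate = 2 × 58.55 kHz = 117.1 kHz.

117.1 kHz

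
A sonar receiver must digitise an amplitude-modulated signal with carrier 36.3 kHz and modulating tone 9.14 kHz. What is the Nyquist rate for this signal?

AM sidebands sit at fc ± fm = 27.16 kHz and 45.44 kHz.
Highest-frequency component: 45.44 kHz.
Nyquist rate = 2 × 45.44 kHz = 90.88 kHz.

90.88 kHz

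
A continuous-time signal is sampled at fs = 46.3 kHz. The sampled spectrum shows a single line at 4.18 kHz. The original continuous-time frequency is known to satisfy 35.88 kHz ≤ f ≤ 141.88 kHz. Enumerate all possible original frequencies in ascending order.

42.12 kHz, 50.48 kHz, 88.42 kHz, 96.78 kHz, 134.72 kHz

Frequencies that alias to 4.18 kHz are k·fs ± 4.18 kHz for integer k ≥ 0.
k=0: 4.18 kHz.
k=1: 42.12 kHz, 50.48 kHz.
k=2: 88.42 kHz, 96.78 kHz.
k=3: 134.72 kHz, 143.08 kHz.
k=4: 181.02 kHz, 189.38 kHz.
Within [35.88 kHz, 141.88 kHz]: 42.12 kHz, 50.48 kHz, 88.42 kHz, 96.78 kHz, 134.72 kHz.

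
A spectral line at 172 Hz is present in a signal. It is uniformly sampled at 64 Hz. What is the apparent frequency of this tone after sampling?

20 Hz

172 Hz mod fs = 44 Hz.
44 Hz > fs/2 = 32 Hz, folds to fs − 44 Hz = 20 Hz.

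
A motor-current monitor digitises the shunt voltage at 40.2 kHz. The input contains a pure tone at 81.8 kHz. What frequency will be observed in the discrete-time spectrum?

81.8 kHz mod fs = 1.4 kHz.
1.4 kHz ≤ fs/2 = 20.1 kHz, appears at 1.4 kHz.

1.4 kHz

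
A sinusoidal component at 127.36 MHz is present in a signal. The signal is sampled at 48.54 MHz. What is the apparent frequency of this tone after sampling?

127.36 MHz mod fs = 30.28 MHz.
30.28 MHz > fs/2 = 24.27 MHz, folds to fs − 30.28 MHz = 18.26 MHz.

18.26 MHz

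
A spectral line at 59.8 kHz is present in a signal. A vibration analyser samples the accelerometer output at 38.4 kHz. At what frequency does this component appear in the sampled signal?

59.8 kHz mod fs = 21.4 kHz.
21.4 kHz > fs/2 = 19.2 kHz, folds to fs − 21.4 kHz = 17 kHz.

17 kHz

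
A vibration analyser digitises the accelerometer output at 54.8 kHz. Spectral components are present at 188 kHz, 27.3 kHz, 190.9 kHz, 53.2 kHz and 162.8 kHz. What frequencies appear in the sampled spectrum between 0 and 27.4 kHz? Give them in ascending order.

1.6 kHz, 23.6 kHz, 26.5 kHz, 27.3 kHz

fs/2 = 27.4 kHz.
188 kHz mod fs = 23.6 kHz.
23.6 kHz ≤ fs/2 = 27.4 kHz, appears at 23.6 kHz.
27.3 kHz ≤ fs/2 = 27.4 kHz, passes unchanged.
190.9 kHz mod fs = 26.5 kHz.
26.5 kHz ≤ fs/2 = 27.4 kHz, appears at 26.5 kHz.
53.2 kHz > fs/2 = 27.4 kHz, folds to fs − 53.2 kHz = 1.6 kHz.
162.8 kHz mod fs = 53.2 kHz.
53.2 kHz > fs/2 = 27.4 kHz, folds to fs − 53.2 kHz = 1.6 kHz.
Distinct values: {1.6 kHz, 23.6 kHz, 26.5 kHz, 27.3 kHz}.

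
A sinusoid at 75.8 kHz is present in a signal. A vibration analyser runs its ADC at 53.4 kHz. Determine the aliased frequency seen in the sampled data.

22.4 kHz

75.8 kHz mod fs = 22.4 kHz.
22.4 kHz ≤ fs/2 = 26.7 kHz, appears at 22.4 kHz.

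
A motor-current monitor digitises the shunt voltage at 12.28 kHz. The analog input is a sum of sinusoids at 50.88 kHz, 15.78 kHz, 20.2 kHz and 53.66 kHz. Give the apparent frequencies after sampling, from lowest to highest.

1.76 kHz, 3.5 kHz, 4.36 kHz, 4.54 kHz

fs/2 = 6.14 kHz.
50.88 kHz mod fs = 1.76 kHz.
1.76 kHz ≤ fs/2 = 6.14 kHz, appears at 1.76 kHz.
15.78 kHz mod fs = 3.5 kHz.
3.5 kHz ≤ fs/2 = 6.14 kHz, appears at 3.5 kHz.
20.2 kHz mod fs = 7.92 kHz.
7.92 kHz > fs/2 = 6.14 kHz, folds to fs − 7.92 kHz = 4.36 kHz.
53.66 kHz mod fs = 4.54 kHz.
4.54 kHz ≤ fs/2 = 6.14 kHz, appears at 4.54 kHz.
Distinct values: {1.76 kHz, 3.5 kHz, 4.36 kHz, 4.54 kHz}.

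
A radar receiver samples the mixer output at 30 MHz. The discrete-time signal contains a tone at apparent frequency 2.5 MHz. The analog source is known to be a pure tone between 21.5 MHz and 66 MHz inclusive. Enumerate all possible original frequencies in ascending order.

Frequencies that alias to 2.5 MHz are k·fs ± 2.5 MHz for integer k ≥ 0.
k=0: 2.5 MHz.
k=1: 27.5 MHz, 32.5 MHz.
k=2: 57.5 MHz, 62.5 MHz.
k=3: 87.5 MHz, 92.5 MHz.
Within [21.5 MHz, 66 MHz]: 27.5 MHz, 32.5 MHz, 57.5 MHz, 62.5 MHz.

27.5 MHz, 32.5 MHz, 57.5 MHz, 62.5 MHz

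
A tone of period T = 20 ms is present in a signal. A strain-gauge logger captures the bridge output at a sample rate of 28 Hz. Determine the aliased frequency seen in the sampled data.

T = 20 ms → f = 1/T = 50 Hz.
50 Hz mod fs = 22 Hz.
22 Hz > fs/2 = 14 Hz, folds to fs − 22 Hz = 6 Hz.

6 Hz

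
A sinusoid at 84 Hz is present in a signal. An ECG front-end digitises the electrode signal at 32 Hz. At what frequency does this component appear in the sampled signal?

84 Hz mod fs = 20 Hz.
20 Hz > fs/2 = 16 Hz, folds to fs − 20 Hz = 12 Hz.

12 Hz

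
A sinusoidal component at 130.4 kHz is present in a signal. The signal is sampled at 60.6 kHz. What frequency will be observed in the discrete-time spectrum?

130.4 kHz mod fs = 9.2 kHz.
9.2 kHz ≤ fs/2 = 30.3 kHz, appears at 9.2 kHz.

9.2 kHz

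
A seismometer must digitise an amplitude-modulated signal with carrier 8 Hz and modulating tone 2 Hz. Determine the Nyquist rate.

AM sidebands sit at fc ± fm = 6 Hz and 10 Hz.
Highest-frequency component: 10 Hz.
Nyquist rate = 2 × 10 Hz = 20 Hz.

20 Hz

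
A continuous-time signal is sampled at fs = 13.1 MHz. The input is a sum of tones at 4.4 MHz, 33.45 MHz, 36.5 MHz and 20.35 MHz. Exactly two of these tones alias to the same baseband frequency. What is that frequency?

5.85 MHz

fs/2 = 6.55 MHz.
4.4 MHz ≤ fs/2 = 6.55 MHz, passes unchanged.
33.45 MHz mod fs = 7.25 MHz.
7.25 MHz > fs/2 = 6.55 MHz, folds to fs − 7.25 MHz = 5.85 MHz.
36.5 MHz mod fs = 10.3 MHz.
10.3 MHz > fs/2 = 6.55 MHz, folds to fs − 10.3 MHz = 2.8 MHz.
20.35 MHz mod fs = 7.25 MHz.
7.25 MHz > fs/2 = 6.55 MHz, folds to fs − 7.25 MHz = 5.85 MHz.
20.35 MHz and 33.45 MHz both map to 5.85 MHz.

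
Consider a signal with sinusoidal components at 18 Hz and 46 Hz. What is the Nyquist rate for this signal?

92 Hz

Highest-frequency component: 46 Hz.
Nyquist rate = 2 × 46 Hz = 92 Hz.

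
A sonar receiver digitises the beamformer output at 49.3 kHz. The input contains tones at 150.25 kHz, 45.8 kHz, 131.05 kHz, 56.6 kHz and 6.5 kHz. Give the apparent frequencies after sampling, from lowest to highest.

2.35 kHz, 3.5 kHz, 6.5 kHz, 7.3 kHz, 16.85 kHz

fs/2 = 24.65 kHz.
150.25 kHz mod fs = 2.35 kHz.
2.35 kHz ≤ fs/2 = 24.65 kHz, appears at 2.35 kHz.
45.8 kHz > fs/2 = 24.65 kHz, folds to fs − 45.8 kHz = 3.5 kHz.
131.05 kHz mod fs = 32.45 kHz.
32.45 kHz > fs/2 = 24.65 kHz, folds to fs − 32.45 kHz = 16.85 kHz.
56.6 kHz mod fs = 7.3 kHz.
7.3 kHz ≤ fs/2 = 24.65 kHz, appears at 7.3 kHz.
6.5 kHz ≤ fs/2 = 24.65 kHz, passes unchanged.
Distinct values: {2.35 kHz, 3.5 kHz, 6.5 kHz, 7.3 kHz, 16.85 kHz}.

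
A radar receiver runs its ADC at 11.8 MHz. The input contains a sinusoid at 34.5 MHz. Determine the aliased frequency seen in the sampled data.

34.5 MHz mod fs = 10.9 MHz.
10.9 MHz > fs/2 = 5.9 MHz, folds to fs − 10.9 MHz = 0.9 MHz.

0.9 MHz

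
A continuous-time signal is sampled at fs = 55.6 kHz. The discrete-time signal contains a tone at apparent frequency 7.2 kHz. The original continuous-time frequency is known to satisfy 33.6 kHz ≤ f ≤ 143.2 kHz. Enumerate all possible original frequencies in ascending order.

Frequencies that alias to 7.2 kHz are k·fs ± 7.2 kHz for integer k ≥ 0.
k=0: 7.2 kHz.
k=1: 48.4 kHz, 62.8 kHz.
k=2: 104 kHz, 118.4 kHz.
k=3: 159.6 kHz, 174 kHz.
Within [33.6 kHz, 143.2 kHz]: 48.4 kHz, 62.8 kHz, 104 kHz, 118.4 kHz.

48.4 kHz, 62.8 kHz, 104 kHz, 118.4 kHz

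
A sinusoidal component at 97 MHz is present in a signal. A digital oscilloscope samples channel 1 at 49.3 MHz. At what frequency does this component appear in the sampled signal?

97 MHz mod fs = 47.7 MHz.
47.7 MHz > fs/2 = 24.65 MHz, folds to fs − 47.7 MHz = 1.6 MHz.

1.6 MHz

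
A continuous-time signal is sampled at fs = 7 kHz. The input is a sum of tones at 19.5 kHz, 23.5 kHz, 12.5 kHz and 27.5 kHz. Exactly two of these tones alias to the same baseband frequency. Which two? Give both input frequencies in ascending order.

fs/2 = 3.5 kHz.
19.5 kHz mod fs = 5.5 kHz.
5.5 kHz > fs/2 = 3.5 kHz, folds to fs − 5.5 kHz = 1.5 kHz.
23.5 kHz mod fs = 2.5 kHz.
2.5 kHz ≤ fs/2 = 3.5 kHz, appears at 2.5 kHz.
12.5 kHz mod fs = 5.5 kHz.
5.5 kHz > fs/2 = 3.5 kHz, folds to fs − 5.5 kHz = 1.5 kHz.
27.5 kHz mod fs = 6.5 kHz.
6.5 kHz > fs/2 = 3.5 kHz, folds to fs − 6.5 kHz = 0.5 kHz.
12.5 kHz and 19.5 kHz both map to 1.5 kHz.

12.5 kHz, 19.5 kHz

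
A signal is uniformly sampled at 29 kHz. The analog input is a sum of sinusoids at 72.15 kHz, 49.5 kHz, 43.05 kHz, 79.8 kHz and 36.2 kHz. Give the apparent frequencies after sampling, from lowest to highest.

7.2 kHz, 8.5 kHz, 14.05 kHz, 14.15 kHz

fs/2 = 14.5 kHz.
72.15 kHz mod fs = 14.15 kHz.
14.15 kHz ≤ fs/2 = 14.5 kHz, appears at 14.15 kHz.
49.5 kHz mod fs = 20.5 kHz.
20.5 kHz > fs/2 = 14.5 kHz, folds to fs − 20.5 kHz = 8.5 kHz.
43.05 kHz mod fs = 14.05 kHz.
14.05 kHz ≤ fs/2 = 14.5 kHz, appears at 14.05 kHz.
79.8 kHz mod fs = 21.8 kHz.
21.8 kHz > fs/2 = 14.5 kHz, folds to fs − 21.8 kHz = 7.2 kHz.
36.2 kHz mod fs = 7.2 kHz.
7.2 kHz ≤ fs/2 = 14.5 kHz, appears at 7.2 kHz.
Distinct values: {7.2 kHz, 8.5 kHz, 14.05 kHz, 14.15 kHz}.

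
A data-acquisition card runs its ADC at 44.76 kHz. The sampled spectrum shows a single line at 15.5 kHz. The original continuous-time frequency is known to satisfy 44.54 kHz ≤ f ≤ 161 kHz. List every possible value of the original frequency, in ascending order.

Frequencies that alias to 15.5 kHz are k·fs ± 15.5 kHz for integer k ≥ 0.
k=0: 15.5 kHz.
k=1: 29.26 kHz, 60.26 kHz.
k=2: 74.02 kHz, 105.02 kHz.
k=3: 118.78 kHz, 149.78 kHz.
k=4: 163.54 kHz, 194.54 kHz.
Within [44.54 kHz, 161 kHz]: 60.26 kHz, 74.02 kHz, 105.02 kHz, 118.78 kHz, 149.78 kHz.

60.26 kHz, 74.02 kHz, 105.02 kHz, 118.78 kHz, 149.78 kHz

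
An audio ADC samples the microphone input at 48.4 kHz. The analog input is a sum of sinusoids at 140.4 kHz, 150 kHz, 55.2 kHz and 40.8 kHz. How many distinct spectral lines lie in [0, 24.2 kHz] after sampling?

fs/2 = 24.2 kHz.
140.4 kHz mod fs = 43.6 kHz.
43.6 kHz > fs/2 = 24.2 kHz, folds to fs − 43.6 kHz = 4.8 kHz.
150 kHz mod fs = 4.8 kHz.
4.8 kHz ≤ fs/2 = 24.2 kHz, appears at 4.8 kHz.
55.2 kHz mod fs = 6.8 kHz.
6.8 kHz ≤ fs/2 = 24.2 kHz, appears at 6.8 kHz.
40.8 kHz > fs/2 = 24.2 kHz, folds to fs − 40.8 kHz = 7.6 kHz.
Distinct values: {4.8 kHz, 6.8 kHz, 7.6 kHz} → 3.

3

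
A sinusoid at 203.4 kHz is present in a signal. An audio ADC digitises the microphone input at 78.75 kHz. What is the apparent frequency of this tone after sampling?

203.4 kHz mod fs = 45.9 kHz.
45.9 kHz > fs/2 = 39.375 kHz, folds to fs − 45.9 kHz = 32.85 kHz.

32.85 kHz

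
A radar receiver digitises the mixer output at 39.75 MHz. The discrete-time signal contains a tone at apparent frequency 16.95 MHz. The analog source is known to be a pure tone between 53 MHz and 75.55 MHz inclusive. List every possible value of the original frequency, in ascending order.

Frequencies that alias to 16.95 MHz are k·fs ± 16.95 MHz for integer k ≥ 0.
k=0: 16.95 MHz.
k=1: 22.8 MHz, 56.7 MHz.
k=2: 62.55 MHz, 96.45 MHz.
k=3: 102.3 MHz, 136.2 MHz.
Within [53 MHz, 75.55 MHz]: 56.7 MHz, 62.55 MHz.

56.7 MHz, 62.55 MHz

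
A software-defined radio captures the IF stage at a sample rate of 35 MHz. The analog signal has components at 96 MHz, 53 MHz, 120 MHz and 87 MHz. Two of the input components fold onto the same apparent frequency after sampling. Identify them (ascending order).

53 MHz, 87 MHz

fs/2 = 17.5 MHz.
96 MHz mod fs = 26 MHz.
26 MHz > fs/2 = 17.5 MHz, folds to fs − 26 MHz = 9 MHz.
53 MHz mod fs = 18 MHz.
18 MHz > fs/2 = 17.5 MHz, folds to fs − 18 MHz = 17 MHz.
120 MHz mod fs = 15 MHz.
15 MHz ≤ fs/2 = 17.5 MHz, appears at 15 MHz.
87 MHz mod fs = 17 MHz.
17 MHz ≤ fs/2 = 17.5 MHz, appears at 17 MHz.
53 MHz and 87 MHz both map to 17 MHz.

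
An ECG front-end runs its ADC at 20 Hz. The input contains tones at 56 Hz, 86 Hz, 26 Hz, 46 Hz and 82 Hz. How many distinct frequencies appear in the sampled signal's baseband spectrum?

fs/2 = 10 Hz.
56 Hz mod fs = 16 Hz.
16 Hz > fs/2 = 10 Hz, folds to fs − 16 Hz = 4 Hz.
86 Hz mod fs = 6 Hz.
6 Hz ≤ fs/2 = 10 Hz, appears at 6 Hz.
26 Hz mod fs = 6 Hz.
6 Hz ≤ fs/2 = 10 Hz, appears at 6 Hz.
46 Hz mod fs = 6 Hz.
6 Hz ≤ fs/2 = 10 Hz, appears at 6 Hz.
82 Hz mod fs = 2 Hz.
2 Hz ≤ fs/2 = 10 Hz, appears at 2 Hz.
Distinct values: {2 Hz, 4 Hz, 6 Hz} → 3.

3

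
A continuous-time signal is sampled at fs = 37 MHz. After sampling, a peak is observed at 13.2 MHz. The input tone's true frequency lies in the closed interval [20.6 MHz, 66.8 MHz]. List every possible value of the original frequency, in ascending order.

23.8 MHz, 50.2 MHz, 60.8 MHz

Frequencies that alias to 13.2 MHz are k·fs ± 13.2 MHz for integer k ≥ 0.
k=0: 13.2 MHz.
k=1: 23.8 MHz, 50.2 MHz.
k=2: 60.8 MHz, 87.2 MHz.
k=3: 97.8 MHz, 124.2 MHz.
Within [20.6 MHz, 66.8 MHz]: 23.8 MHz, 50.2 MHz, 60.8 MHz.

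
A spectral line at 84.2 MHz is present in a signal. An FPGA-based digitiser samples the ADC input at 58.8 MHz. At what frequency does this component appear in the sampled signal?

84.2 MHz mod fs = 25.4 MHz.
25.4 MHz ≤ fs/2 = 29.4 MHz, appears at 25.4 MHz.

25.4 MHz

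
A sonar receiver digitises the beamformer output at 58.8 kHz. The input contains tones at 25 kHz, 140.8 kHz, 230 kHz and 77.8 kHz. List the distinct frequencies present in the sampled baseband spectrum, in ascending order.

5.2 kHz, 19 kHz, 23.2 kHz, 25 kHz

fs/2 = 29.4 kHz.
25 kHz ≤ fs/2 = 29.4 kHz, passes unchanged.
140.8 kHz mod fs = 23.2 kHz.
23.2 kHz ≤ fs/2 = 29.4 kHz, appears at 23.2 kHz.
230 kHz mod fs = 53.6 kHz.
53.6 kHz > fs/2 = 29.4 kHz, folds to fs − 53.6 kHz = 5.2 kHz.
77.8 kHz mod fs = 19 kHz.
19 kHz ≤ fs/2 = 29.4 kHz, appears at 19 kHz.
Distinct values: {5.2 kHz, 19 kHz, 23.2 kHz, 25 kHz}.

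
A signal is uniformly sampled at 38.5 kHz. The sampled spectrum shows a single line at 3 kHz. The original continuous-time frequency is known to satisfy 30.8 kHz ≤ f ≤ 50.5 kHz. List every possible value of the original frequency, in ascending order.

35.5 kHz, 41.5 kHz

Frequencies that alias to 3 kHz are k·fs ± 3 kHz for integer k ≥ 0.
k=0: 3 kHz.
k=1: 35.5 kHz, 41.5 kHz.
k=2: 74 kHz, 80 kHz.
Within [30.8 kHz, 50.5 kHz]: 35.5 kHz, 41.5 kHz.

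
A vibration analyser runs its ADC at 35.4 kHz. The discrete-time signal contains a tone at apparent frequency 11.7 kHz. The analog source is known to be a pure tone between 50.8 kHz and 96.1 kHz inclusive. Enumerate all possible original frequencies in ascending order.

59.1 kHz, 82.5 kHz, 94.5 kHz

Frequencies that alias to 11.7 kHz are k·fs ± 11.7 kHz for integer k ≥ 0.
k=0: 11.7 kHz.
k=1: 23.7 kHz, 47.1 kHz.
k=2: 59.1 kHz, 82.5 kHz.
k=3: 94.5 kHz, 117.9 kHz.
k=4: 129.9 kHz, 153.3 kHz.
Within [50.8 kHz, 96.1 kHz]: 59.1 kHz, 82.5 kHz, 94.5 kHz.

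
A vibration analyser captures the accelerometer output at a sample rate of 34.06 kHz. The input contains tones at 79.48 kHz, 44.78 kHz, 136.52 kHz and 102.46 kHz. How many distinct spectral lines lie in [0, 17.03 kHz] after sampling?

3

fs/2 = 17.03 kHz.
79.48 kHz mod fs = 11.36 kHz.
11.36 kHz ≤ fs/2 = 17.03 kHz, appears at 11.36 kHz.
44.78 kHz mod fs = 10.72 kHz.
10.72 kHz ≤ fs/2 = 17.03 kHz, appears at 10.72 kHz.
136.52 kHz mod fs = 0.28 kHz.
0.28 kHz ≤ fs/2 = 17.03 kHz, appears at 0.28 kHz.
102.46 kHz mod fs = 0.28 kHz.
0.28 kHz ≤ fs/2 = 17.03 kHz, appears at 0.28 kHz.
Distinct values: {0.28 kHz, 10.72 kHz, 11.36 kHz} → 3.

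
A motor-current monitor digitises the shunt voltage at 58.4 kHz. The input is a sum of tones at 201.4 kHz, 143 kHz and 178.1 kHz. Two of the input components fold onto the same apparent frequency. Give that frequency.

fs/2 = 29.2 kHz.
201.4 kHz mod fs = 26.2 kHz.
26.2 kHz ≤ fs/2 = 29.2 kHz, appears at 26.2 kHz.
143 kHz mod fs = 26.2 kHz.
26.2 kHz ≤ fs/2 = 29.2 kHz, appears at 26.2 kHz.
178.1 kHz mod fs = 2.9 kHz.
2.9 kHz ≤ fs/2 = 29.2 kHz, appears at 2.9 kHz.
143 kHz and 201.4 kHz both map to 26.2 kHz.

26.2 kHz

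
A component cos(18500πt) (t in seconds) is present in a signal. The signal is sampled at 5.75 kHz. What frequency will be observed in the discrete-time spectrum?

ω = 18500π rad/s → f = ω/(2π) = 9250 Hz = 9.25 kHz.
9.25 kHz mod fs = 3.5 kHz.
3.5 kHz > fs/2 = 2.875 kHz, folds to fs − 3.5 kHz = 2.25 kHz.

2.25 kHz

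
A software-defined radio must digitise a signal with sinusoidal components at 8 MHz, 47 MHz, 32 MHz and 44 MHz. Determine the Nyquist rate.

94 MHz

Highest-frequency component: 47 MHz.
Nyquist rate = 2 × 47 MHz = 94 MHz.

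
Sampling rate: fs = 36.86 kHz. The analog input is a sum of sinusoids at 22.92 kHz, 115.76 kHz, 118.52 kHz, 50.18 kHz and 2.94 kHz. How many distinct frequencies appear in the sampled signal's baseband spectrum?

5

fs/2 = 18.43 kHz.
22.92 kHz > fs/2 = 18.43 kHz, folds to fs − 22.92 kHz = 13.94 kHz.
115.76 kHz mod fs = 5.18 kHz.
5.18 kHz ≤ fs/2 = 18.43 kHz, appears at 5.18 kHz.
118.52 kHz mod fs = 7.94 kHz.
7.94 kHz ≤ fs/2 = 18.43 kHz, appears at 7.94 kHz.
50.18 kHz mod fs = 13.32 kHz.
13.32 kHz ≤ fs/2 = 18.43 kHz, appears at 13.32 kHz.
2.94 kHz ≤ fs/2 = 18.43 kHz, passes unchanged.
Distinct values: {2.94 kHz, 5.18 kHz, 7.94 kHz, 13.32 kHz, 13.94 kHz} → 5.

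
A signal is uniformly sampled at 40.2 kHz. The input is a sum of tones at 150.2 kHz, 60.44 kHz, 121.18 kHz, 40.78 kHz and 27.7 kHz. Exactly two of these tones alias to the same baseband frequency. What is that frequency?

fs/2 = 20.1 kHz.
150.2 kHz mod fs = 29.6 kHz.
29.6 kHz > fs/2 = 20.1 kHz, folds to fs − 29.6 kHz = 10.6 kHz.
60.44 kHz mod fs = 20.24 kHz.
20.24 kHz > fs/2 = 20.1 kHz, folds to fs − 20.24 kHz = 19.96 kHz.
121.18 kHz mod fs = 0.58 kHz.
0.58 kHz ≤ fs/2 = 20.1 kHz, appears at 0.58 kHz.
40.78 kHz mod fs = 0.58 kHz.
0.58 kHz ≤ fs/2 = 20.1 kHz, appears at 0.58 kHz.
27.7 kHz > fs/2 = 20.1 kHz, folds to fs − 27.7 kHz = 12.5 kHz.
40.78 kHz and 121.18 kHz both map to 0.58 kHz.

0.58 kHz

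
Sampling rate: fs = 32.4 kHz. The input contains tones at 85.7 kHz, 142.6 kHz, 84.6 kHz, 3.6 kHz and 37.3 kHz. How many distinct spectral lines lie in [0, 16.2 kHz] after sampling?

5

fs/2 = 16.2 kHz.
85.7 kHz mod fs = 20.9 kHz.
20.9 kHz > fs/2 = 16.2 kHz, folds to fs − 20.9 kHz = 11.5 kHz.
142.6 kHz mod fs = 13 kHz.
13 kHz ≤ fs/2 = 16.2 kHz, appears at 13 kHz.
84.6 kHz mod fs = 19.8 kHz.
19.8 kHz > fs/2 = 16.2 kHz, folds to fs − 19.8 kHz = 12.6 kHz.
3.6 kHz ≤ fs/2 = 16.2 kHz, passes unchanged.
37.3 kHz mod fs = 4.9 kHz.
4.9 kHz ≤ fs/2 = 16.2 kHz, appears at 4.9 kHz.
Distinct values: {3.6 kHz, 4.9 kHz, 11.5 kHz, 12.6 kHz, 13 kHz} → 5.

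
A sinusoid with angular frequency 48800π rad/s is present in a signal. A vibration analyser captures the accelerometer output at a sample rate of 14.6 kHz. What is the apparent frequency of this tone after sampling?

4.8 kHz

ω = 48800π rad/s → f = ω/(2π) = 24400 Hz = 24.4 kHz.
24.4 kHz mod fs = 9.8 kHz.
9.8 kHz > fs/2 = 7.3 kHz, folds to fs − 9.8 kHz = 4.8 kHz.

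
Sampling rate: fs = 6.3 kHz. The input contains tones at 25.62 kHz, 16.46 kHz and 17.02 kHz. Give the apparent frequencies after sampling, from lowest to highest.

fs/2 = 3.15 kHz.
25.62 kHz mod fs = 0.42 kHz.
0.42 kHz ≤ fs/2 = 3.15 kHz, appears at 0.42 kHz.
16.46 kHz mod fs = 3.86 kHz.
3.86 kHz > fs/2 = 3.15 kHz, folds to fs − 3.86 kHz = 2.44 kHz.
17.02 kHz mod fs = 4.42 kHz.
4.42 kHz > fs/2 = 3.15 kHz, folds to fs − 4.42 kHz = 1.88 kHz.
Distinct values: {0.42 kHz, 1.88 kHz, 2.44 kHz}.

0.42 kHz, 1.88 kHz, 2.44 kHz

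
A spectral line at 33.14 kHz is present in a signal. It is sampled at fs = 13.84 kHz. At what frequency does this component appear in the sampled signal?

33.14 kHz mod fs = 5.46 kHz.
5.46 kHz ≤ fs/2 = 6.92 kHz, appears at 5.46 kHz.

5.46 kHz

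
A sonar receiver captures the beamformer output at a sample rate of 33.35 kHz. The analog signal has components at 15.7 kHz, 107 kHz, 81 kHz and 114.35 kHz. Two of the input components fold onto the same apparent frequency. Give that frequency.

fs/2 = 16.675 kHz.
15.7 kHz ≤ fs/2 = 16.675 kHz, passes unchanged.
107 kHz mod fs = 6.95 kHz.
6.95 kHz ≤ fs/2 = 16.675 kHz, appears at 6.95 kHz.
81 kHz mod fs = 14.3 kHz.
14.3 kHz ≤ fs/2 = 16.675 kHz, appears at 14.3 kHz.
114.35 kHz mod fs = 14.3 kHz.
14.3 kHz ≤ fs/2 = 16.675 kHz, appears at 14.3 kHz.
81 kHz and 114.35 kHz both map to 14.3 kHz.

14.3 kHz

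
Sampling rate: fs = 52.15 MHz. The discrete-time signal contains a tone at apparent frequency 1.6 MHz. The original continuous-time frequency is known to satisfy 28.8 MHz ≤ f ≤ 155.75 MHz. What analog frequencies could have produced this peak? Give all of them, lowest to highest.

50.55 MHz, 53.75 MHz, 102.7 MHz, 105.9 MHz, 154.85 MHz

Frequencies that alias to 1.6 MHz are k·fs ± 1.6 MHz for integer k ≥ 0.
k=0: 1.6 MHz.
k=1: 50.55 MHz, 53.75 MHz.
k=2: 102.7 MHz, 105.9 MHz.
k=3: 154.85 MHz, 158.05 MHz.
k=4: 207 MHz, 210.2 MHz.
Within [28.8 MHz, 155.75 MHz]: 50.55 MHz, 53.75 MHz, 102.7 MHz, 105.9 MHz, 154.85 MHz.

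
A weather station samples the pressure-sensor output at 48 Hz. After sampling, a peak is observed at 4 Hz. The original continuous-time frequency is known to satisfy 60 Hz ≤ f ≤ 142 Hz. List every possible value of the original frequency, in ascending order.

92 Hz, 100 Hz, 140 Hz

Frequencies that alias to 4 Hz are k·fs ± 4 Hz for integer k ≥ 0.
k=0: 4 Hz.
k=1: 44 Hz, 52 Hz.
k=2: 92 Hz, 100 Hz.
k=3: 140 Hz, 148 Hz.
k=4: 188 Hz, 196 Hz.
Within [60 Hz, 142 Hz]: 92 Hz, 100 Hz, 140 Hz.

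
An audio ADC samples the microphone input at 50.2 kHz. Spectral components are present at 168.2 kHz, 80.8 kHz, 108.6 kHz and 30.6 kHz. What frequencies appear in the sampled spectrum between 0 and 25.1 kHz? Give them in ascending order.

8.2 kHz, 17.6 kHz, 19.6 kHz

fs/2 = 25.1 kHz.
168.2 kHz mod fs = 17.6 kHz.
17.6 kHz ≤ fs/2 = 25.1 kHz, appears at 17.6 kHz.
80.8 kHz mod fs = 30.6 kHz.
30.6 kHz > fs/2 = 25.1 kHz, folds to fs − 30.6 kHz = 19.6 kHz.
108.6 kHz mod fs = 8.2 kHz.
8.2 kHz ≤ fs/2 = 25.1 kHz, appears at 8.2 kHz.
30.6 kHz > fs/2 = 25.1 kHz, folds to fs − 30.6 kHz = 19.6 kHz.
Distinct values: {8.2 kHz, 17.6 kHz, 19.6 kHz}.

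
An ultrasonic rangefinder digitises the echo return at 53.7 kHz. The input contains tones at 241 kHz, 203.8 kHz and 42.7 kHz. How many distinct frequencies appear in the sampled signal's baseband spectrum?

2

fs/2 = 26.85 kHz.
241 kHz mod fs = 26.2 kHz.
26.2 kHz ≤ fs/2 = 26.85 kHz, appears at 26.2 kHz.
203.8 kHz mod fs = 42.7 kHz.
42.7 kHz > fs/2 = 26.85 kHz, folds to fs − 42.7 kHz = 11 kHz.
42.7 kHz > fs/2 = 26.85 kHz, folds to fs − 42.7 kHz = 11 kHz.
Distinct values: {11 kHz, 26.2 kHz} → 2.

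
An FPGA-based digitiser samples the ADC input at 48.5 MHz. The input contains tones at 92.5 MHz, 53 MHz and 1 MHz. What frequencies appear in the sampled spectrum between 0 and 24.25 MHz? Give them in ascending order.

fs/2 = 24.25 MHz.
92.5 MHz mod fs = 44 MHz.
44 MHz > fs/2 = 24.25 MHz, folds to fs − 44 MHz = 4.5 MHz.
53 MHz mod fs = 4.5 MHz.
4.5 MHz ≤ fs/2 = 24.25 MHz, appears at 4.5 MHz.
1 MHz ≤ fs/2 = 24.25 MHz, passes unchanged.
Distinct values: {1 MHz, 4.5 MHz}.

1 MHz, 4.5 MHz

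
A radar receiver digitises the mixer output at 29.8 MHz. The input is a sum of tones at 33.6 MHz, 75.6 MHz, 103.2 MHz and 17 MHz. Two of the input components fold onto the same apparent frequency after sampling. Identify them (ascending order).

75.6 MHz, 103.2 MHz

fs/2 = 14.9 MHz.
33.6 MHz mod fs = 3.8 MHz.
3.8 MHz ≤ fs/2 = 14.9 MHz, appears at 3.8 MHz.
75.6 MHz mod fs = 16 MHz.
16 MHz > fs/2 = 14.9 MHz, folds to fs − 16 MHz = 13.8 MHz.
103.2 MHz mod fs = 13.8 MHz.
13.8 MHz ≤ fs/2 = 14.9 MHz, appears at 13.8 MHz.
17 MHz > fs/2 = 14.9 MHz, folds to fs − 17 MHz = 12.8 MHz.
75.6 MHz and 103.2 MHz both map to 13.8 MHz.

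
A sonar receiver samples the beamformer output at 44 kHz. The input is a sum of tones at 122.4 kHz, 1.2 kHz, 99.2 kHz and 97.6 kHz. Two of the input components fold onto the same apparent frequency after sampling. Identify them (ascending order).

fs/2 = 22 kHz.
122.4 kHz mod fs = 34.4 kHz.
34.4 kHz > fs/2 = 22 kHz, folds to fs − 34.4 kHz = 9.6 kHz.
1.2 kHz ≤ fs/2 = 22 kHz, passes unchanged.
99.2 kHz mod fs = 11.2 kHz.
11.2 kHz ≤ fs/2 = 22 kHz, appears at 11.2 kHz.
97.6 kHz mod fs = 9.6 kHz.
9.6 kHz ≤ fs/2 = 22 kHz, appears at 9.6 kHz.
97.6 kHz and 122.4 kHz both map to 9.6 kHz.

97.6 kHz, 122.4 kHz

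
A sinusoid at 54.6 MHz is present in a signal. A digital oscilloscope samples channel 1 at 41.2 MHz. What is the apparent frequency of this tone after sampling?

13.4 MHz

54.6 MHz mod fs = 13.4 MHz.
13.4 MHz ≤ fs/2 = 20.6 MHz, appears at 13.4 MHz.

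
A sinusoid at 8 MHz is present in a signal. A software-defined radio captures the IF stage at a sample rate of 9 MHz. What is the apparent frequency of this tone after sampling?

8 MHz > fs/2 = 4.5 MHz, folds to fs − 8 MHz = 1 MHz.

1 MHz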